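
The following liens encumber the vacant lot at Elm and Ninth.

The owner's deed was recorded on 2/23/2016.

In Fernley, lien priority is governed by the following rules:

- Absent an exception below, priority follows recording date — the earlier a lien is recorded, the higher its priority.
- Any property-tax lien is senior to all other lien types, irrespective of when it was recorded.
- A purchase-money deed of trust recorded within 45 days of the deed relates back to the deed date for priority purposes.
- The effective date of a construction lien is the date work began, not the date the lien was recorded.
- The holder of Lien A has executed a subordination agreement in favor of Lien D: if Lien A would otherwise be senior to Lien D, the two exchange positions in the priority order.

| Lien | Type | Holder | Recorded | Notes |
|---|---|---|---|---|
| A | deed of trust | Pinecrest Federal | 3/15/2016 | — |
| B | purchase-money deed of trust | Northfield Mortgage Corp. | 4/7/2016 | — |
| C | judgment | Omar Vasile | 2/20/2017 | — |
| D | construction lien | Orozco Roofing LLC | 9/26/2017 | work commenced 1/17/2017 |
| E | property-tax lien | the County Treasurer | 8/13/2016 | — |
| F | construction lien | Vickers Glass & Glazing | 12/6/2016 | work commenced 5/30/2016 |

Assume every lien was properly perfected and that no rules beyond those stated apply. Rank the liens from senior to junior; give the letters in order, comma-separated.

E, B, D, F, A, C

Effective dates: B relates back to the deed date 2/23/2016; D relates back to 1/17/2017 (work commenced); F's effective date is 5/30/2016, when work began.
As a property-tax lien, E is senior to every other lien.
The other liens, earliest effective date first: B (2/23/2016), A (3/15/2016), F (5/30/2016), D (1/17/2017), C (2/20/2017).
A would otherwise be senior to D, so under the subordination agreement A and D exchange positions.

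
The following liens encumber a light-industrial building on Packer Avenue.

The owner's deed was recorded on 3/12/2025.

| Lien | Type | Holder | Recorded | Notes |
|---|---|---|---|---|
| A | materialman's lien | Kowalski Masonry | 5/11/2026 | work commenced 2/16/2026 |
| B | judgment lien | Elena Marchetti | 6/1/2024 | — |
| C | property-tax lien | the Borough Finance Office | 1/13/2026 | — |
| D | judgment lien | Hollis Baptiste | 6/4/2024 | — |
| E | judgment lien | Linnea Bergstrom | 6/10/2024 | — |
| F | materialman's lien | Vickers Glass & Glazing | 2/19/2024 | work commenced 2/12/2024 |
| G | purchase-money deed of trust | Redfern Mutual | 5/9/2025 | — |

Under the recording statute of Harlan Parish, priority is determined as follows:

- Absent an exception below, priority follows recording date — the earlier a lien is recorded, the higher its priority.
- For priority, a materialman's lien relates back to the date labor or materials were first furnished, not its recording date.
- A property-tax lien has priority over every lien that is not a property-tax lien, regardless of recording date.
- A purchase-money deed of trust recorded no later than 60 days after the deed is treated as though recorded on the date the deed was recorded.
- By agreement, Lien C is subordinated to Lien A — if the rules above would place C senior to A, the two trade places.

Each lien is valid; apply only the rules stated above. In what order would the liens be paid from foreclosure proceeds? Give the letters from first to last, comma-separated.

A, F, B, D, E, G, C

Adjusting effective dates: A is treated as recorded 2/16/2026, the work-commencement date; F is treated as recorded 2/12/2024, the work-commencement date; G relates back to the deed date 3/12/2025.
C is a property-tax lien, so it outranks all other liens regardless of date.
The other liens, earliest effective date first: F (2/12/2024), B (6/1/2024), D (6/4/2024), E (6/10/2024), G (3/12/2025), A (2/16/2026).
C would otherwise be senior to A, so under the subordination agreement C and A exchange positions.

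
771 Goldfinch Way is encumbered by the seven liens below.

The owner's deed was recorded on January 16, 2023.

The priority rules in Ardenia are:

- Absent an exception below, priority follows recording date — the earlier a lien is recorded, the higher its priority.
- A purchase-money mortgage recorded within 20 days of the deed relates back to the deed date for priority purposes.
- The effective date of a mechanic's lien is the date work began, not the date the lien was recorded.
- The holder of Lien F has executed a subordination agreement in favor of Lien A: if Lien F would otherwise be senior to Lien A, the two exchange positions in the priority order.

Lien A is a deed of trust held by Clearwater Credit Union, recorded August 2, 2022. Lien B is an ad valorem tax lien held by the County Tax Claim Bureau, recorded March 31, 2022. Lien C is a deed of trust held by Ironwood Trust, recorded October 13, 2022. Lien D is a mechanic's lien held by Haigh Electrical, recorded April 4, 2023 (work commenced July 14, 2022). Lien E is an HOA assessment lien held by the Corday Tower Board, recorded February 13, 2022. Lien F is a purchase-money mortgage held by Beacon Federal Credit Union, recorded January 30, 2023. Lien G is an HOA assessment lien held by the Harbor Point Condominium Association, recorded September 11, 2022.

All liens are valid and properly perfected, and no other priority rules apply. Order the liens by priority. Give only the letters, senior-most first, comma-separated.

Effective dates after the stated exceptions: D's effective date is July 14, 2022, when work began; F relates back to the deed date January 16, 2023.
Ordering by effective date: E (February 13, 2022), B (March 31, 2022), D (July 14, 2022), A (August 2, 2022), G (September 11, 2022), C (October 13, 2022), F (January 16, 2023).
F is already junior to A, so the subordination agreement changes nothing.

E, B, D, A, G, C, F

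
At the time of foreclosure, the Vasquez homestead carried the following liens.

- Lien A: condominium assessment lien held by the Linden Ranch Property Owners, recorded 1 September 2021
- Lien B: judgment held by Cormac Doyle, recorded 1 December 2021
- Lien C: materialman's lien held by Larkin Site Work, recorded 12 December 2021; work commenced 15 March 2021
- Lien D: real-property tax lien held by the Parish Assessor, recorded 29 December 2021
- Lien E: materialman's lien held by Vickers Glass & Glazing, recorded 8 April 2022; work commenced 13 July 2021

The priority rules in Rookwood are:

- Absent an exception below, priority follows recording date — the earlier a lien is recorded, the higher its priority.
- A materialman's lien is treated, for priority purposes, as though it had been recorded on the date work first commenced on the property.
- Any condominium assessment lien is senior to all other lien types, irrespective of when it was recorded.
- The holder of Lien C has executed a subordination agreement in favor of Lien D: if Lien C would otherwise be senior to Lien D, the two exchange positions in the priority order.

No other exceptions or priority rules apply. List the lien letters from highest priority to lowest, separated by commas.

A, D, E, B, C

Effective dates: C relates back to 15 March 2021 (work commenced); E relates back to 13 July 2021 (work commenced).
A is a condominium assessment lien and takes priority over every other lien.
Ordering the rest by effective date: C (15 March 2021), E (13 July 2021), B (1 December 2021), D (29 December 2021).
The subordination applies — C was senior to D — so C and D swap.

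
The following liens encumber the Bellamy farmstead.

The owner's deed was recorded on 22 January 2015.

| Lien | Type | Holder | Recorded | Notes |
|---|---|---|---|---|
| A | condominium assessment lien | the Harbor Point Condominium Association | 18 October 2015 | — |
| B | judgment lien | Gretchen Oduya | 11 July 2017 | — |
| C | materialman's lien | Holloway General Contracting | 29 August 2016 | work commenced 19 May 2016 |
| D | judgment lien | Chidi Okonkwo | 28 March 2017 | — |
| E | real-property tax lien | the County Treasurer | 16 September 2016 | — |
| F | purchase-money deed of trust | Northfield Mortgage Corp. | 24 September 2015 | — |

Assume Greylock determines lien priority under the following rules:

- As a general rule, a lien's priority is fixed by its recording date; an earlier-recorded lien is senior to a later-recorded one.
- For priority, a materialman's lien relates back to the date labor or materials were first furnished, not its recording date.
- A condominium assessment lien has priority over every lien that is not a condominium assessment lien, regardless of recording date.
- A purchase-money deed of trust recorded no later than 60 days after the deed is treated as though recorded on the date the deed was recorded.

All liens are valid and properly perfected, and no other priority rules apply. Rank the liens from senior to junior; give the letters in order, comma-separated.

First, effective dates: C's effective date is 19 May 2016, when work began; F was recorded 245 days after the deed, outside the 60-day window, so it keeps its recording date.
A is a condominium assessment lien, so it outranks all other liens regardless of date.
Remaining liens by effective date: F (24 September 2015), C (19 May 2016), E (16 September 2016), D (28 March 2017), B (11 July 2017).

A, F, C, E, D, B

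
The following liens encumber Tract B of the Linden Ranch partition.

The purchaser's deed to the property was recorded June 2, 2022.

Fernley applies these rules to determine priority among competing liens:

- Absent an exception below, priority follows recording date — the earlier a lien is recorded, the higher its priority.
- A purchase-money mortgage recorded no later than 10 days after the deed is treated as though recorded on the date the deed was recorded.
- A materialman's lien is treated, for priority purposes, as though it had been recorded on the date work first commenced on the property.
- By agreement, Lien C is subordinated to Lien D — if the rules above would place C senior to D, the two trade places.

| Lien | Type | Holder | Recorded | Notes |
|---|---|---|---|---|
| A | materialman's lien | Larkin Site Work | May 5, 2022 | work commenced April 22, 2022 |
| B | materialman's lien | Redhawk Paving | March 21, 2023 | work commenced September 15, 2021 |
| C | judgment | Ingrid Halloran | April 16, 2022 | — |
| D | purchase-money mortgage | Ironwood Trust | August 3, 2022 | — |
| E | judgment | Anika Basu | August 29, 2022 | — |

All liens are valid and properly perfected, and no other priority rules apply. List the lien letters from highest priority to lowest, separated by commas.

Effective dates: A is treated as recorded April 22, 2022, the work-commencement date; B relates back to September 15, 2021 (work commenced); D was recorded 62 days after the deed, outside the 10-day window, so it keeps its recording date.
Sorted by effective date: B (September 15, 2021), C (April 16, 2022), A (April 22, 2022), D (August 3, 2022), E (August 29, 2022).
C would otherwise be senior to D, so under the subordination agreement C and D exchange positions.

B, D, A, C, E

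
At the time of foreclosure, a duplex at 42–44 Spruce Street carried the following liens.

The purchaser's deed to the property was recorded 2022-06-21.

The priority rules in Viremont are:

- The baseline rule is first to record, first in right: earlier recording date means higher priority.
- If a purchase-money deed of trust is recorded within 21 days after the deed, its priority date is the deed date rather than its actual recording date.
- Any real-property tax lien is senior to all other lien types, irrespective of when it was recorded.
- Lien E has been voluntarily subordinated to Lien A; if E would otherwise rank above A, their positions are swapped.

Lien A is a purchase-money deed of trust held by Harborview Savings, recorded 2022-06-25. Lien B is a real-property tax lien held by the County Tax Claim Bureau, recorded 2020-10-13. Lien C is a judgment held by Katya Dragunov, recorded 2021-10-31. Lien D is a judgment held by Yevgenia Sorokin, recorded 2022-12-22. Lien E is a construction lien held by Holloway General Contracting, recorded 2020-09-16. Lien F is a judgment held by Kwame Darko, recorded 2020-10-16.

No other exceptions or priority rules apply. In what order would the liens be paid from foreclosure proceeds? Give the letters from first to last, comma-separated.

B, A, F, C, E, D

Effective dates: A relates back to the deed date 2022-06-21.
B is a real-property tax lien and takes priority over every other lien.
Ordering the rest by effective date: E (2020-09-16), F (2020-10-16), C (2021-10-31), A (2022-06-21), D (2022-12-22).
E is senior to A before the subordination, so the two trade places.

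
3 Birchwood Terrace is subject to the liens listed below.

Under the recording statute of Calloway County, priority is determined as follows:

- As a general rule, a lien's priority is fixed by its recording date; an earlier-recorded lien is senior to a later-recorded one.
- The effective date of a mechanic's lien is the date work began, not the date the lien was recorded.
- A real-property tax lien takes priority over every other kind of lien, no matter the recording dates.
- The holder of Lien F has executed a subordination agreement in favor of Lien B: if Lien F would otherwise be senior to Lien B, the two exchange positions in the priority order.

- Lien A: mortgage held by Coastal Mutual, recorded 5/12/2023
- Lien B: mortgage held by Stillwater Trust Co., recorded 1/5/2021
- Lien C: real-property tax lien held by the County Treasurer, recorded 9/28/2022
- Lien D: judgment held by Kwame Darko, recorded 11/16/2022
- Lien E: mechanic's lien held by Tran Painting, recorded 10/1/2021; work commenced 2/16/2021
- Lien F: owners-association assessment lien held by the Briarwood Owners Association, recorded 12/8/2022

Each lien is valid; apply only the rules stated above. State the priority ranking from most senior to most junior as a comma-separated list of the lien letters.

C, B, E, D, F, A

Adjusting effective dates: E is treated as recorded 2/16/2021, the work-commencement date.
As a real-property tax lien, C is senior to every other lien.
Remaining liens by effective date: B (1/5/2021), E (2/16/2021), D (11/16/2022), F (12/8/2022), A (5/12/2023).
F is already junior to B, so the subordination agreement changes nothing.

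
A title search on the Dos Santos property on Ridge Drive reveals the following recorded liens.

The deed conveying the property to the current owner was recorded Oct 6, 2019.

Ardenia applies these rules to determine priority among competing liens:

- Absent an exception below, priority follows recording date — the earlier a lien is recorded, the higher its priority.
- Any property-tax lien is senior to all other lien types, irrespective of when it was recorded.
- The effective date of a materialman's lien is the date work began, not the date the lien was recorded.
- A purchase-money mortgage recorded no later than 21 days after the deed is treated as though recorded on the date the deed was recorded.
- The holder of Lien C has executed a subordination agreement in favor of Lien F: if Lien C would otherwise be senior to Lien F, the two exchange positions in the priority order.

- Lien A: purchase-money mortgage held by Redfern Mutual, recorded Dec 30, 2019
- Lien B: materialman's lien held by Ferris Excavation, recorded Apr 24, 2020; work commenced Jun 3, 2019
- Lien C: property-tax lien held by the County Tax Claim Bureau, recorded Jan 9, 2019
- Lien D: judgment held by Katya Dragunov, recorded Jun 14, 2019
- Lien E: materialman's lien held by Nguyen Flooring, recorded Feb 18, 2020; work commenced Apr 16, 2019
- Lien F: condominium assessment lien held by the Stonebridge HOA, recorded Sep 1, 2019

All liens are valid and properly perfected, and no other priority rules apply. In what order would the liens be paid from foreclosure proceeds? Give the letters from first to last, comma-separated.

Adjusting effective dates: A was recorded 85 days after the deed — beyond 21 days — so no relation-back applies; B's effective date is Jun 3, 2019, when work began; E's effective date is Apr 16, 2019, when work began.
C, as a property-tax lien, has superpriority and ranks first.
Ordering the rest by effective date: E (Apr 16, 2019), B (Jun 3, 2019), D (Jun 14, 2019), F (Sep 1, 2019), A (Dec 30, 2019).
Because C would otherwise rank above F, the subordination swaps them.

F, E, B, D, C, A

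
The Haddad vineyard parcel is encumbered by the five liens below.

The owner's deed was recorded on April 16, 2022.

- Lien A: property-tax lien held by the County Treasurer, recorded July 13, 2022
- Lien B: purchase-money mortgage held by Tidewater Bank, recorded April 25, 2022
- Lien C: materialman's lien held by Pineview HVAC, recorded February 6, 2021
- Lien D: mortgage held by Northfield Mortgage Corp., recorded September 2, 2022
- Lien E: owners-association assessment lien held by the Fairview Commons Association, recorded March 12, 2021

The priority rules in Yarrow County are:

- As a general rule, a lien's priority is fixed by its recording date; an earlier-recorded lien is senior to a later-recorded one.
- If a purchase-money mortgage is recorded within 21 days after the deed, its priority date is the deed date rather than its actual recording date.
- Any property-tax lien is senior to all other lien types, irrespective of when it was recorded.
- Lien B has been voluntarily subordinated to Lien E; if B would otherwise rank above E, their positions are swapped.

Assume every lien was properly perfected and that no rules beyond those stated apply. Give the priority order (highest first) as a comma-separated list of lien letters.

A, C, E, B, D

Effective dates after the stated exceptions: B relates back to the deed date April 16, 2022.
A, as a property-tax lien, has superpriority and ranks first.
Among the remaining liens, by effective date: C (February 6, 2021), E (March 12, 2021), B (April 16, 2022), D (September 2, 2022).
Since B is not senior to E, the subordination leaves the order unchanged.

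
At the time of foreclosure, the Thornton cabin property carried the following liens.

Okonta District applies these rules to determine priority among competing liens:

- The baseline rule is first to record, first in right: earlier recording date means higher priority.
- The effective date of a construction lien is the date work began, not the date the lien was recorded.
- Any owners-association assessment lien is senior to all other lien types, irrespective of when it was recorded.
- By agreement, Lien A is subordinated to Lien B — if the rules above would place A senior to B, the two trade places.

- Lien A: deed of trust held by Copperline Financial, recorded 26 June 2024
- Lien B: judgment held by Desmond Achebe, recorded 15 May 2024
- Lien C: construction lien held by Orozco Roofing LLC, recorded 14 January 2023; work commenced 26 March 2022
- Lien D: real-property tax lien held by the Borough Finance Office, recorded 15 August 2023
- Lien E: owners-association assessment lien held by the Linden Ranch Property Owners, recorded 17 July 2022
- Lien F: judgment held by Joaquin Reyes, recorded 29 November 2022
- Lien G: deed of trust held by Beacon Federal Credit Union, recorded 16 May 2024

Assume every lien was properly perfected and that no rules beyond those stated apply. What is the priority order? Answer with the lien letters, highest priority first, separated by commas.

Effective dates after the stated exceptions: C's effective date is 26 March 2022, when work began.
E is an owners-association assessment lien, so it outranks all other liens regardless of date.
Ordering the rest by effective date: C (26 March 2022), F (29 November 2022), D (15 August 2023), B (15 May 2024), G (16 May 2024), A (26 June 2024).
A already ranks below B; the subordination has no effect.

E, C, F, D, B, G, A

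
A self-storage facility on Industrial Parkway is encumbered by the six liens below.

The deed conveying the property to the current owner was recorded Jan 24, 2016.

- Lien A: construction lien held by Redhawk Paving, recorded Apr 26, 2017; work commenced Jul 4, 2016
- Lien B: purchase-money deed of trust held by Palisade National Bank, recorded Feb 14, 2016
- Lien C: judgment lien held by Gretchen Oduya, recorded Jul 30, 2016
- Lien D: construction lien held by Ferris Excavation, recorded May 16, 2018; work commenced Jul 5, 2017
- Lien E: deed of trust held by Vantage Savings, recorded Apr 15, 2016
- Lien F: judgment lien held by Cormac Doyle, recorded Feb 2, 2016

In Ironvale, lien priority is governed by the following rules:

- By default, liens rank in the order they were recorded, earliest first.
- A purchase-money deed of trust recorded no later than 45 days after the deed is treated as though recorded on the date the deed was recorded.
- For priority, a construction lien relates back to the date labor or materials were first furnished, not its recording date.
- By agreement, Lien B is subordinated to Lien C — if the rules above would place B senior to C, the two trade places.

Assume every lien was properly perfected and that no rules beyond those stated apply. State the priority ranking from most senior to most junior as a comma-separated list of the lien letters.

C, F, E, A, B, D

Adjusting effective dates: A's effective date is Jul 4, 2016, when work began; B was recorded within the 45-day window, so its effective date is the deed date Jan 24, 2016; D relates back to Jul 5, 2017 (work commenced).
Ordering by effective date: B (Jan 24, 2016), F (Feb 2, 2016), E (Apr 15, 2016), A (Jul 4, 2016), C (Jul 30, 2016), D (Jul 5, 2017).
B is senior to C before the subordination, so the two trade places.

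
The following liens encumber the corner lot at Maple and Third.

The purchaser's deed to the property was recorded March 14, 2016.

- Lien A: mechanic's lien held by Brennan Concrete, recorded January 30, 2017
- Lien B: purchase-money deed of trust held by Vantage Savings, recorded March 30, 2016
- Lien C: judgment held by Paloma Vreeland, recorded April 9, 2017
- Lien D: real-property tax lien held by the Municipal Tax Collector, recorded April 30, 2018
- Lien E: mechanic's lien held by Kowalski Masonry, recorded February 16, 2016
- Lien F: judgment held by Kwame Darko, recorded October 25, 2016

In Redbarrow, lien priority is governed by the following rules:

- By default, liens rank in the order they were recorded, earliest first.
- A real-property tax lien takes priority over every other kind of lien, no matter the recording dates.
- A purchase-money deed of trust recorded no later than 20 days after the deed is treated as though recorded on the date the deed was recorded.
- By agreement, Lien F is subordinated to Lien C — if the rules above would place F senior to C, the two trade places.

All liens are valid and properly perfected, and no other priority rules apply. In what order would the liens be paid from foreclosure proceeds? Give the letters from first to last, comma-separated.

D, E, B, C, A, F

Effective dates after the stated exceptions: B's effective date is the deed date, March 14, 2016.
D is a real-property tax lien, so it outranks all other liens regardless of date.
Remaining liens by effective date: E (February 16, 2016), B (March 14, 2016), F (October 25, 2016), A (January 30, 2017), C (April 9, 2017).
F would otherwise be senior to C, so under the subordination agreement F and C exchange positions.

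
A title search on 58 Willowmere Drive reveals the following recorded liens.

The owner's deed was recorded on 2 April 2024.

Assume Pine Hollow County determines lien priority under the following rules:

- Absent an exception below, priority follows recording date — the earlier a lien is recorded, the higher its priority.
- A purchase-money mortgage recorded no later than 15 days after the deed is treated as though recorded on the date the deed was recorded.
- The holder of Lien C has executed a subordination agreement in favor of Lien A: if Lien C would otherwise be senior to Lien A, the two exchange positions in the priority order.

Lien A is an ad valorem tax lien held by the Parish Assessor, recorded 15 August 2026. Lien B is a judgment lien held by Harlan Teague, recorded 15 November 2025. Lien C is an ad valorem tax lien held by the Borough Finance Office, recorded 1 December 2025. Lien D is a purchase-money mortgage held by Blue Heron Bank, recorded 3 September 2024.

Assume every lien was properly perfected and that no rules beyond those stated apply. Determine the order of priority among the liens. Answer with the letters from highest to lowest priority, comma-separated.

First, effective dates: D was recorded 154 days after the deed — beyond 15 days — so no relation-back applies.
By effective date: D (3 September 2024), B (15 November 2025), C (1 December 2025), A (15 August 2026).
C is senior to A before the subordination, so the two trade places.

D, B, A, C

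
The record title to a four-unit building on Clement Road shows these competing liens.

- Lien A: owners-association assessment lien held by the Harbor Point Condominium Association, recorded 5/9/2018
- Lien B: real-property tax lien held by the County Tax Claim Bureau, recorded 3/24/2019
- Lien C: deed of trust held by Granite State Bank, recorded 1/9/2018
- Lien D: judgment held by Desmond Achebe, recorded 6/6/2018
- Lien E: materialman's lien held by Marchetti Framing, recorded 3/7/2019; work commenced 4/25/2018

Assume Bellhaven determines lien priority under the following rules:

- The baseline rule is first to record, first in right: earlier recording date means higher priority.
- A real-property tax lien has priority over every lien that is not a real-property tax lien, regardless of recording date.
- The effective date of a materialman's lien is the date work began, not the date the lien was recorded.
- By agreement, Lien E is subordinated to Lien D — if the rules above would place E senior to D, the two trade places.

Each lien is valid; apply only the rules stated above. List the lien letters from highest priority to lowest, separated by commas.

Adjusting effective dates: E's effective date is 4/25/2018, when work began.
B is a real-property tax lien, so it outranks all other liens regardless of date.
Among the remaining liens, by effective date: C (1/9/2018), E (4/25/2018), A (5/9/2018), D (6/6/2018).
E is senior to D before the subordination, so the two trade places.

B, C, D, A, E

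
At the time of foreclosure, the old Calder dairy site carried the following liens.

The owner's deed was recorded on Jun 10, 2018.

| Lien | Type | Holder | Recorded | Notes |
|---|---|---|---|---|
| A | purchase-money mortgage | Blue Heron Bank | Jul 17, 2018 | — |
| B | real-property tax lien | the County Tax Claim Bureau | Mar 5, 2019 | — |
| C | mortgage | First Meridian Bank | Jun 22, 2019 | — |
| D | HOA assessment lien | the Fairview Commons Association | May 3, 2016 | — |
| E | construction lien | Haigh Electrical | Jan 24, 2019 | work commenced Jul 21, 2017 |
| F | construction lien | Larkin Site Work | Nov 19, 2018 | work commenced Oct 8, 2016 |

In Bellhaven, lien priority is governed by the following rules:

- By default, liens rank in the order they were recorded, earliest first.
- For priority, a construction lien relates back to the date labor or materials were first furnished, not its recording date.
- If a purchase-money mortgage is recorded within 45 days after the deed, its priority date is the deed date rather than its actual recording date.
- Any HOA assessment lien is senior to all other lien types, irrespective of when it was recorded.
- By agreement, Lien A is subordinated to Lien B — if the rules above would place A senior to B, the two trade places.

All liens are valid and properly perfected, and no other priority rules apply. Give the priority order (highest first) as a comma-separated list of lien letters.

Effective dates: A relates back to the deed date Jun 10, 2018; E's effective date is Jul 21, 2017, when work began; F is treated as recorded Oct 8, 2016, the work-commencement date.
D, as an HOA assessment lien, has superpriority and ranks first.
Ordering the rest by effective date: F (Oct 8, 2016), E (Jul 21, 2017), A (Jun 10, 2018), B (Mar 5, 2019), C (Jun 22, 2019).
The subordination applies — A was senior to B — so A and B swap.

D, F, E, B, A, C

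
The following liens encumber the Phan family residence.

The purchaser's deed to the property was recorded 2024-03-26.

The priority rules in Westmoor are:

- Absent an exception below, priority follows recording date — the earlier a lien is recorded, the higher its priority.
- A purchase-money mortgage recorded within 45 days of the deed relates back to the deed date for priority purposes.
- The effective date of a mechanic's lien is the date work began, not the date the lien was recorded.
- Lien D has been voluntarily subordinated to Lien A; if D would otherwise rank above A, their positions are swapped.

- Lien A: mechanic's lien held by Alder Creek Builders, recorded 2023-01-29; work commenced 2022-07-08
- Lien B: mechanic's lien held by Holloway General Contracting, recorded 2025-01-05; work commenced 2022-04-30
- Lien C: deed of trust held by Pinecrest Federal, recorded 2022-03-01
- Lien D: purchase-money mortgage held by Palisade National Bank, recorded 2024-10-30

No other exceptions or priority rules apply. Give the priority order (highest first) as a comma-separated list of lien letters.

C, B, A, D

First, effective dates: A relates back to 2022-07-08 (work commenced); B is treated as recorded 2022-04-30, the work-commencement date; D was recorded 218 days after the deed, outside the 45-day window, so it keeps its recording date.
Sorted by effective date: C (2022-03-01), B (2022-04-30), A (2022-07-08), D (2024-10-30).
D already ranks below A; the subordination has no effect.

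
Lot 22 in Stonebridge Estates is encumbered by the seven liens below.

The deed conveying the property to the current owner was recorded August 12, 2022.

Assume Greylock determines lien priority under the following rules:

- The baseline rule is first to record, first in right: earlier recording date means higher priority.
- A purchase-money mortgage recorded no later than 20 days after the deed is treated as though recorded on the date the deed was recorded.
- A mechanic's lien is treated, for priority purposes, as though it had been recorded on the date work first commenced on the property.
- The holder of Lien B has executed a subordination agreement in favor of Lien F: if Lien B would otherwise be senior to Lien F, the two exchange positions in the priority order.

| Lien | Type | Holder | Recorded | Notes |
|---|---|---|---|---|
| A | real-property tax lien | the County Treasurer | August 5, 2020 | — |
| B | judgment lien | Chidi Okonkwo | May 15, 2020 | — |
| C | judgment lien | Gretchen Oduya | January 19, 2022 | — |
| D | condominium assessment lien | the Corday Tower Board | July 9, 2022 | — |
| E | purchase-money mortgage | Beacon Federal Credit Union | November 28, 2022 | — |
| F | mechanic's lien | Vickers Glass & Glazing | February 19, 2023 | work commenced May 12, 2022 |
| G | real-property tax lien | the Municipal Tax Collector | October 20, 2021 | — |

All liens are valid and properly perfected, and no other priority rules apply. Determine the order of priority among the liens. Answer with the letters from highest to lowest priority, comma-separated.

Effective dates after the stated exceptions: E was recorded 108 days after the deed — beyond 20 days — so no relation-back applies; F's effective date is May 12, 2022, when work began.
Ordering by effective date: B (May 15, 2020), A (August 5, 2020), G (October 20, 2021), C (January 19, 2022), F (May 12, 2022), D (July 9, 2022), E (November 28, 2022).
Because B would otherwise rank above F, the subordination swaps them.

F, A, G, C, B, D, E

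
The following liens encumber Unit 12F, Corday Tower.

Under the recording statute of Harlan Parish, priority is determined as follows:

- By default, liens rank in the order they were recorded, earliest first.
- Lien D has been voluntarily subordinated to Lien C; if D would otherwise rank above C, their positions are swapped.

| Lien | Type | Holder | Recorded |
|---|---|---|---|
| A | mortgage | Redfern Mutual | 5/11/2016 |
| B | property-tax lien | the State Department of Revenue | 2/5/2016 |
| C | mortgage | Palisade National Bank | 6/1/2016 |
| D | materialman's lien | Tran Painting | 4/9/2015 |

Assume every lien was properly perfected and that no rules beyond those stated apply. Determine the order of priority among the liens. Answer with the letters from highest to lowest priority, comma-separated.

C, B, A, D

By effective date: D (4/9/2015), B (2/5/2016), A (5/11/2016), C (6/1/2016).
D would otherwise be senior to C, so under the subordination agreement D and C exchange positions.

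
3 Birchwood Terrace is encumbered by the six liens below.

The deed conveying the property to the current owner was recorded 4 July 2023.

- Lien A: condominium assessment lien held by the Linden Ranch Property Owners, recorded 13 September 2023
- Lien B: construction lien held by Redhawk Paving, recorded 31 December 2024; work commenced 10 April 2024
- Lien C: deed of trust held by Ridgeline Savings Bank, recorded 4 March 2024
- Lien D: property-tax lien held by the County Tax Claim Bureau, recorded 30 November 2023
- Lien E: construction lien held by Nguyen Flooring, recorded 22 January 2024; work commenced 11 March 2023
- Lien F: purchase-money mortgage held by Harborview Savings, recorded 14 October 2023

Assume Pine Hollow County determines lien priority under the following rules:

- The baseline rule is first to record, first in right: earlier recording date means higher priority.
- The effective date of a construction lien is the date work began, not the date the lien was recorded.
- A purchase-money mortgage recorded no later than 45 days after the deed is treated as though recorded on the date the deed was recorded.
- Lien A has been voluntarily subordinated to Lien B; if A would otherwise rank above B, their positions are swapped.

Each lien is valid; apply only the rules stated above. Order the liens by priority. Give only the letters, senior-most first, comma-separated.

E, B, F, D, C, A

First, effective dates: B is treated as recorded 10 April 2024, the work-commencement date; E's effective date is 11 March 2023, when work began; F missed the 45-day window (102 days after the deed), so its recording date stands.
By effective date, earliest first: E (11 March 2023), A (13 September 2023), F (14 October 2023), D (30 November 2023), C (4 March 2024), B (10 April 2024).
A would otherwise be senior to B, so under the subordination agreement A and B exchange positions.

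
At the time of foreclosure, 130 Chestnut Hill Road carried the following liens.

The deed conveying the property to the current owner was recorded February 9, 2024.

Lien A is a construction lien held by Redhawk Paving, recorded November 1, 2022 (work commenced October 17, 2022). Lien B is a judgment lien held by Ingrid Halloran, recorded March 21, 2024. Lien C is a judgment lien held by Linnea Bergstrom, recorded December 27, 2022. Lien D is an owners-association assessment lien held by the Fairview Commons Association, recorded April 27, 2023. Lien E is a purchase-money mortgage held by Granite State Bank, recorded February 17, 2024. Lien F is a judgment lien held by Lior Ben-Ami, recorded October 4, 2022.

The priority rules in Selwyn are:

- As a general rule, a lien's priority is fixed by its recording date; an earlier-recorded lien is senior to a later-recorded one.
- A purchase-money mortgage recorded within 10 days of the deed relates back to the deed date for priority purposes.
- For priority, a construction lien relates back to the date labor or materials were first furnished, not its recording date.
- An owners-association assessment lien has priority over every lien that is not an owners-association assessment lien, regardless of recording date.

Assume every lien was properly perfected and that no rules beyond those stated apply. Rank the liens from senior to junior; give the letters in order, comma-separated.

D, F, A, C, E, B

Adjusting effective dates: A relates back to October 17, 2022 (work commenced); E relates back to the deed date February 9, 2024.
D is an owners-association assessment lien, so it outranks all other liens regardless of date.
Among the remaining liens, by effective date: F (October 4, 2022), A (October 17, 2022), C (December 27, 2022), E (February 9, 2024), B (March 21, 2024).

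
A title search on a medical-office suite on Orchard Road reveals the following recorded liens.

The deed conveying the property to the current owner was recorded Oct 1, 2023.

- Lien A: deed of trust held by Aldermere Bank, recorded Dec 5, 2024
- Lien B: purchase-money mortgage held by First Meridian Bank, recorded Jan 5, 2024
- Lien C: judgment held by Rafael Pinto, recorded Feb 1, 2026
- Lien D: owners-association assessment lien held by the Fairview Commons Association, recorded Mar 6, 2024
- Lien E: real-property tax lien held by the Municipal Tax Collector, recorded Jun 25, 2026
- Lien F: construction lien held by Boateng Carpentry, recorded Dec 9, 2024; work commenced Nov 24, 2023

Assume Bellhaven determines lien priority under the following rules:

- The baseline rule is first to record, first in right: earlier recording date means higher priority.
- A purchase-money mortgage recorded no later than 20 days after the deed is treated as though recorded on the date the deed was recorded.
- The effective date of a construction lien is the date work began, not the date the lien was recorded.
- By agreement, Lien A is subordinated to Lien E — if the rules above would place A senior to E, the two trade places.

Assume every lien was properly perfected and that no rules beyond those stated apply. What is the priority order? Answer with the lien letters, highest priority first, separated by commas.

Effective dates: B missed the 20-day window (96 days after the deed), so its recording date stands; F's effective date is Nov 24, 2023, when work began.
Sorted by effective date: F (Nov 24, 2023), B (Jan 5, 2024), D (Mar 6, 2024), A (Dec 5, 2024), C (Feb 1, 2026), E (Jun 25, 2026).
The subordination applies — A was senior to E — so A and E swap.

F, B, D, E, C, A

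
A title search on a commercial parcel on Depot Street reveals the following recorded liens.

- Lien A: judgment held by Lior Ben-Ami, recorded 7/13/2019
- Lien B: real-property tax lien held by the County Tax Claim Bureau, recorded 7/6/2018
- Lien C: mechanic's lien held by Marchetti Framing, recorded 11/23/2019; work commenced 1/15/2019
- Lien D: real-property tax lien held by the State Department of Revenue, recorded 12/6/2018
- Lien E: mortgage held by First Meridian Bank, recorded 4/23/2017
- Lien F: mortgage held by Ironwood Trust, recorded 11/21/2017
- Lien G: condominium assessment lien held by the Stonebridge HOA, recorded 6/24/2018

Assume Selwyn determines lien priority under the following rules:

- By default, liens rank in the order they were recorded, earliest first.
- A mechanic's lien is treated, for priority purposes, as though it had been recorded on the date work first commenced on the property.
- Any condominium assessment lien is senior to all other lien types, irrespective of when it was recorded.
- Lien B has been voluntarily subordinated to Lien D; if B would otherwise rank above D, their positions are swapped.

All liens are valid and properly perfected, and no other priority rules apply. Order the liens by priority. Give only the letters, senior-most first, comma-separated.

First, effective dates: C's effective date is 1/15/2019, when work began.
G is a condominium assessment lien and takes priority over every other lien.
Remaining liens by effective date: E (4/23/2017), F (11/21/2017), B (7/6/2018), D (12/6/2018), C (1/15/2019), A (7/13/2019).
B would otherwise be senior to D, so under the subordination agreement B and D exchange positions.

G, E, F, D, B, C, A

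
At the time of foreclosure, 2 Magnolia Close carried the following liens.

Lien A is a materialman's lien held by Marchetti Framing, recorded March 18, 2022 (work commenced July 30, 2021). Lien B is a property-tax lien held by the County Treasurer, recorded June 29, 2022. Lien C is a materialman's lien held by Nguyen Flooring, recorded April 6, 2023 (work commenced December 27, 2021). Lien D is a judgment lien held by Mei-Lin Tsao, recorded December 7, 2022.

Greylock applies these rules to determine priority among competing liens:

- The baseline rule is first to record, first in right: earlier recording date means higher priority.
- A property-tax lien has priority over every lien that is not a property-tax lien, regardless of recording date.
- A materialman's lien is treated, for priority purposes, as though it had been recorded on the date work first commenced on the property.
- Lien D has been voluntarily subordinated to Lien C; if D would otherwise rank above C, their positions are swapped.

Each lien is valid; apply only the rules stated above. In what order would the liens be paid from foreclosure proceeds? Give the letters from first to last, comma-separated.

Effective dates after the stated exceptions: A is treated as recorded July 30, 2021, the work-commencement date; C is treated as recorded December 27, 2021, the work-commencement date.
As a property-tax lien, B is senior to every other lien.
Among the remaining liens, by effective date: A (July 30, 2021), C (December 27, 2021), D (December 7, 2022).
D is already junior to C, so the subordination agreement changes nothing.

B, A, C, D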